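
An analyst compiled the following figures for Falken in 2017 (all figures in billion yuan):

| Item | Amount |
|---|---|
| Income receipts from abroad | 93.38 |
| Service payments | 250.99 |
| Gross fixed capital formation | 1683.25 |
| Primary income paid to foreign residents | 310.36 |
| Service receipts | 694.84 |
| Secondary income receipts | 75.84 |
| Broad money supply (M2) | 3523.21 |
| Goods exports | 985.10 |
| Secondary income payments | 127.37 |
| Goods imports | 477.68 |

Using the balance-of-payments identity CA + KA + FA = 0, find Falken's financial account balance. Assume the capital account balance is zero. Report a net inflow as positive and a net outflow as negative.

-682.76

Goods balance = 985.10 - 477.68 = 507.42
Services balance = 694.84 - 250.99 = 443.85
Trade balance (goods + services) = 507.42 + 443.85 = 951.27
Net primary income = 93.38 - 310.36 = -216.98
Net secondary income = 75.84 - 127.37 = -51.53
Current account = 951.27 + (-216.98) + (-51.53) = 682.76
Financial account = -(682.76) = -682.76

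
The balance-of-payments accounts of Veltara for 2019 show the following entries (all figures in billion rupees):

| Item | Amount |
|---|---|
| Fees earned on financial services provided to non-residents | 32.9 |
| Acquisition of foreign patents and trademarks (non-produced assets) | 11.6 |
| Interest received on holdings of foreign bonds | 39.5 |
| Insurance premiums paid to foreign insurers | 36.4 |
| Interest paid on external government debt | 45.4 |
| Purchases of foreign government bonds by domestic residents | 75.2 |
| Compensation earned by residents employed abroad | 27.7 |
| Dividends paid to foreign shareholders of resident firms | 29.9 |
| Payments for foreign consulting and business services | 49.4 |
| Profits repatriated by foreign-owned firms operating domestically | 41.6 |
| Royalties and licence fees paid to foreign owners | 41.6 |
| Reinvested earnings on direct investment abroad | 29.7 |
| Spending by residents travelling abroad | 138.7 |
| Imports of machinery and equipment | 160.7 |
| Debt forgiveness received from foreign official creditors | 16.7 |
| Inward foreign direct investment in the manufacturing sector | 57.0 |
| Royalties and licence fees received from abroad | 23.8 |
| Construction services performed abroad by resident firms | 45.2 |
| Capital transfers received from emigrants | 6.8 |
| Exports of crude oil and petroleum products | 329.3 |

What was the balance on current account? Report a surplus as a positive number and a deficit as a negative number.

-15.6

Goods: 329.3 - 160.7 = 168.6
Services: -138.7 - 41.6 - 36.4 + 23.8 + 32.9 + 45.2 - 49.4 = -164.2
Primary income: 39.5 + 29.7 - 45.4 - 29.9 + 27.7 - 41.6 = -20.0
Current account = 168.6 + (-164.2) + (-20.0) = -15.6
(Excluded from the current account — capital account: acquisition of foreign patents and trademarks (non-produced assets) 11.6, debt forgiveness received from foreign official creditors 16.7, capital transfers received from emigrants 6.8; financial account: purchases of foreign government bonds by domestic residents 75.2, inward foreign direct investment in the manufacturing sector 57.0.)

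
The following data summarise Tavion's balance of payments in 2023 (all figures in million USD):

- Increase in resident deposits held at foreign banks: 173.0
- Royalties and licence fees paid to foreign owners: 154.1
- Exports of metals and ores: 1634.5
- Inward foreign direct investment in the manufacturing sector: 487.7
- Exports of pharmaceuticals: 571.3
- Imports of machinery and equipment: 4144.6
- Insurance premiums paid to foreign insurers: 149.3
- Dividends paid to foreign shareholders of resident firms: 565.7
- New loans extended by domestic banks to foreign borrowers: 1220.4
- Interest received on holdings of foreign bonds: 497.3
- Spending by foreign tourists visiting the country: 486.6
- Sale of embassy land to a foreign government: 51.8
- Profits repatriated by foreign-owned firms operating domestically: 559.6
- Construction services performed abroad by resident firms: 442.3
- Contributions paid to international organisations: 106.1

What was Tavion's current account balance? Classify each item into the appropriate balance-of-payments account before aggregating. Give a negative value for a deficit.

Goods: -4144.6 + 571.3 + 1634.5 = -1938.8
Services: 442.3 + 486.6 - 154.1 - 149.3 = 625.5
Primary income: -565.7 - 559.6 + 497.3 = -628.0
Secondary income: -106.1
Current account = (-1938.8) + 625.5 + (-628.0) + (-106.1) = -2047.4
(Excluded from the current account — financial account: increase in resident deposits held at foreign banks 173.0, inward foreign direct investment in the manufacturing sector 487.7, new loans extended by domestic banks to foreign borrowers 1220.4; capital account: sale of embassy land to a foreign government 51.8.)

-2047.4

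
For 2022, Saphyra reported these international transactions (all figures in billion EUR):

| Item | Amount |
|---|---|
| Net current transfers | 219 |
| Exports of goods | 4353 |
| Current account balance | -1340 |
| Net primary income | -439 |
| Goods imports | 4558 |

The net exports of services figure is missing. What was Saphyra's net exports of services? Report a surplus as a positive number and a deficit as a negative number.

Current account = goods balance + services balance + net primary income + net secondary income
Sum of the known components = -425
Net exports of services = CA - (known components) = -1340 - (-425) = -915

-915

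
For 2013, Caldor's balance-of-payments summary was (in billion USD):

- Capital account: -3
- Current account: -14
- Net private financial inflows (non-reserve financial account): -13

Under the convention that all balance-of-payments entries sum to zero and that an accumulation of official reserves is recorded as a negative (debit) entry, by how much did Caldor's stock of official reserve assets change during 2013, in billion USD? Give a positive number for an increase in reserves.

Official reserve transactions balance = -((-14) + (-3) + (-13)) = 30
An accumulation of reserves is recorded as a debit (negative entry), so the change in the stock of reserves is the negative of that balance.
Change in official reserves = -(30) = -30

-30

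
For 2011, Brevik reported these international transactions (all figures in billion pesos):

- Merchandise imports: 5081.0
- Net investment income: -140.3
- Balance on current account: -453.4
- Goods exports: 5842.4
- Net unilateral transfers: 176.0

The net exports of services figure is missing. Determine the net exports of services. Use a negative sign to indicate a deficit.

Current account = goods balance + services balance + net primary income + net secondary income
Sum of the known components = 797.1
Net exports of services = CA - (known components) = -453.4 - 797.1 = -1250.5

-1250.5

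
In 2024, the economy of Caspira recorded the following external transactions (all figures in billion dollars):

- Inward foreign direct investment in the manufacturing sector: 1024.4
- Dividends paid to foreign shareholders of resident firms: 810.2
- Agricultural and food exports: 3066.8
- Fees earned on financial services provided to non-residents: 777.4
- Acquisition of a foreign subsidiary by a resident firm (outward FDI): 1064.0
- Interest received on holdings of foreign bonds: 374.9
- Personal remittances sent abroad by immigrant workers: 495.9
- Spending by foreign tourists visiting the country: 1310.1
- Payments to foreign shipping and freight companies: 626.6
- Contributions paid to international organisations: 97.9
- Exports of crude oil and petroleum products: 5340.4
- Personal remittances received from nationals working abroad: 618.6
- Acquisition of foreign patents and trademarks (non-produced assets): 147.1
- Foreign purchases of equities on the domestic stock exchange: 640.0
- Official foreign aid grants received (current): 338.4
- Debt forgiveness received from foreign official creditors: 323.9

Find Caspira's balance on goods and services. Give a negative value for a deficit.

9868.1

Goods: 5340.4 + 3066.8 = 8407.2
Services: 1310.1 - 626.6 + 777.4 = 1460.9
Trade balance = 8407.2 + 1460.9 = 9868.1
(Excluded from the trade balance — financial account: inward foreign direct investment in the manufacturing sector 1024.4, acquisition of a foreign subsidiary by a resident firm (outward FDI) 1064.0, foreign purchases of equities on the domestic stock exchange 640.0; primary income: dividends paid to foreign shareholders of resident firms 810.2, interest received on holdings of foreign bonds 374.9; secondary income: personal remittances sent abroad by immigrant workers 495.9, contributions paid to international organisations 97.9, personal remittances received from nationals working abroad 618.6, official foreign aid grants received (current) 338.4; capital account: acquisition of foreign patents and trademarks (non-produced assets) 147.1, debt forgiveness received from foreign official creditors 323.9.)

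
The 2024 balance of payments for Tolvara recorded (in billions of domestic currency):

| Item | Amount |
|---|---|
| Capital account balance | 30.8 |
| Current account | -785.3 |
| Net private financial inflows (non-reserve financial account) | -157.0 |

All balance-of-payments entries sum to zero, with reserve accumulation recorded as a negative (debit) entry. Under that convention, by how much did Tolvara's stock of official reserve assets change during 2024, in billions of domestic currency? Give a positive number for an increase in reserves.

-911.5

Official reserve transactions balance = -((-785.3) + 30.8 + (-157.0)) = 911.5
An accumulation of reserves is recorded as a debit (negative entry), so the change in the stock of reserves is the negative of that balance.
Change in official reserves = -(911.5) = -911.5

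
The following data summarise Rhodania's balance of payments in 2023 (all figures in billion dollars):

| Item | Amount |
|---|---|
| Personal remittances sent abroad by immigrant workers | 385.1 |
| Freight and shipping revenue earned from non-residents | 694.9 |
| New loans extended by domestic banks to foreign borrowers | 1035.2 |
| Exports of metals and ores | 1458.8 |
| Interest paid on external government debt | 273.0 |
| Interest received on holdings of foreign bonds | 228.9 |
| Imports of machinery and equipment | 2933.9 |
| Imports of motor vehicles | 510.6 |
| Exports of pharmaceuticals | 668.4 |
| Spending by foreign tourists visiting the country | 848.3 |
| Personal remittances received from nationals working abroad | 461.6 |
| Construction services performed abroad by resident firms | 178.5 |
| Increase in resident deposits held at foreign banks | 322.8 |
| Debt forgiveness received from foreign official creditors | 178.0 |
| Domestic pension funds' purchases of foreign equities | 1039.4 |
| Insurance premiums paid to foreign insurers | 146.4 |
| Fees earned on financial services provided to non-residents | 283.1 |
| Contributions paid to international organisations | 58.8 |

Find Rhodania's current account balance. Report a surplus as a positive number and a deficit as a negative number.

514.7

Goods: 668.4 + 1458.8 - 2933.9 - 510.6 = -1317.3
Services: -146.4 + 283.1 + 178.5 + 848.3 + 694.9 = 1858.4
Primary income: 228.9 - 273.0 = -44.1
Secondary income: 461.6 - 58.8 - 385.1 = 17.7
Current account = (-1317.3) + 1858.4 + (-44.1) + 17.7 = 514.7
(Excluded from the current account — financial account: new loans extended by domestic banks to foreign borrowers 1035.2, increase in resident deposits held at foreign banks 322.8, domestic pension funds' purchases of foreign equities 1039.4; capital account: debt forgiveness received from foreign official creditors 178.0.)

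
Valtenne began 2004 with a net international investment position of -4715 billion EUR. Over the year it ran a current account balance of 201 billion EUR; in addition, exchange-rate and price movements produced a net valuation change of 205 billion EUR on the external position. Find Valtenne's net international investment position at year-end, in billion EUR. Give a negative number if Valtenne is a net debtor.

Change in NIIP = current account + net valuation change = 201 + 205 = 406
End-of-year NIIP = -4715 + 406 = -4309

-4309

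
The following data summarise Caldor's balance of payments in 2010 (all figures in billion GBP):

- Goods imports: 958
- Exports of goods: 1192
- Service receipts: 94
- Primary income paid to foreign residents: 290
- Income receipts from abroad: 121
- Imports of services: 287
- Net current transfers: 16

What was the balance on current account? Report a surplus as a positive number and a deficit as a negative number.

-112

Goods balance = 1192 - 958 = 234
Services balance = 94 - 287 = -193
Trade balance (goods + services) = 234 + (-193) = 41
Net primary income = 121 - 290 = -169
Net secondary income = 16
Current account = 41 + (-169) + 16 = -112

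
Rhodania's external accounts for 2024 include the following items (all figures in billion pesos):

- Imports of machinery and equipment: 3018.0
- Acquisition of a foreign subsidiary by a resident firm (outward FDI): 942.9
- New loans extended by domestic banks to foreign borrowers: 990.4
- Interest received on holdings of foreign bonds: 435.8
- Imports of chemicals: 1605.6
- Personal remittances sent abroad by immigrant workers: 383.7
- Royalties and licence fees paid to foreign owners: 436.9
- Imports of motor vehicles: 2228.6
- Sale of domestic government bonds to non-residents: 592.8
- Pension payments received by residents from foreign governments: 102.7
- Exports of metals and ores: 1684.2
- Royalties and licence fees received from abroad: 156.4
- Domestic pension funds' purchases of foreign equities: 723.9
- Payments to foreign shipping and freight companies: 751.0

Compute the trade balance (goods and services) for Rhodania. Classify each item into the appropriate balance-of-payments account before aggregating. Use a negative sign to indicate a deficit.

Goods: 1684.2 - 1605.6 - 2228.6 - 3018.0 = -5168.0
Services: -436.9 - 751.0 + 156.4 = -1031.5
Trade balance = -5168.0 + (-1031.5) = -6199.5
(Excluded from the trade balance — financial account: acquisition of a foreign subsidiary by a resident firm (outward FDI) 942.9, new loans extended by domestic banks to foreign borrowers 990.4, sale of domestic government bonds to non-residents 592.8, domestic pension funds' purchases of foreign equities 723.9; primary income: interest received on holdings of foreign bonds 435.8; secondary income: personal remittances sent abroad by immigrant workers 383.7, pension payments received by residents from foreign governments 102.7.)

-6199.5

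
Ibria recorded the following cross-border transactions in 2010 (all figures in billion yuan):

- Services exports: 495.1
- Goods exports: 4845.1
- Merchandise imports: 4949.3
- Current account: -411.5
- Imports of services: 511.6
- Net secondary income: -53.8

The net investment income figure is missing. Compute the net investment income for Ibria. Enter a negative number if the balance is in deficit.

Current account = goods balance + services balance + net primary income + net secondary income
Sum of the known components = -174.5
Net investment income = CA - (known components) = -411.5 - (-174.5) = -237.0

-237.0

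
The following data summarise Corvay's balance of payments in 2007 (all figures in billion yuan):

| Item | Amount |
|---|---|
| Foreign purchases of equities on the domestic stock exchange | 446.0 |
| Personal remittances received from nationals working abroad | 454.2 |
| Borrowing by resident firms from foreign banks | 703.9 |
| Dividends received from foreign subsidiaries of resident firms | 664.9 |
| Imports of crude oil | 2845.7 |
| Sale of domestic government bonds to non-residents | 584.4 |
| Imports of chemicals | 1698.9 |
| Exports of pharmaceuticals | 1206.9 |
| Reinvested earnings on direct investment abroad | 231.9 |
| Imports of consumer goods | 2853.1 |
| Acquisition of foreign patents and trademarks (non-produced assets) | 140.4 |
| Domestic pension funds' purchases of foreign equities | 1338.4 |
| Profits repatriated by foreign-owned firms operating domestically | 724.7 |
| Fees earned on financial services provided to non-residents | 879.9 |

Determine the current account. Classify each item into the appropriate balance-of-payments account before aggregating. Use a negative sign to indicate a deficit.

Goods: -2845.7 + 1206.9 - 1698.9 - 2853.1 = -6190.8
Services: 879.9
Primary income: 231.9 - 724.7 + 664.9 = 172.1
Secondary income: 454.2
Current account = (-6190.8) + 879.9 + 172.1 + 454.2 = -4684.6
(Excluded from the current account — financial account: foreign purchases of equities on the domestic stock exchange 446.0, borrowing by resident firms from foreign banks 703.9, sale of domestic government bonds to non-residents 584.4, domestic pension funds' purchases of foreign equities 1338.4; capital account: acquisition of foreign patents and trademarks (non-produced assets) 140.4.)

-4684.6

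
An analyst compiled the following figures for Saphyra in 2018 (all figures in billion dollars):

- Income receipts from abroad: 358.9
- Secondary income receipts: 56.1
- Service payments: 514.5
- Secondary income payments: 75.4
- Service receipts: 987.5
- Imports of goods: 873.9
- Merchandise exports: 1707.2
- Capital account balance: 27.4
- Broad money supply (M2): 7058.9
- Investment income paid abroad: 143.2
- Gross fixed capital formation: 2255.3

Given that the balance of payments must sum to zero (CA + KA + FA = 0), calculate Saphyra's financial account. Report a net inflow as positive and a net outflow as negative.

-1530.1

Goods balance = 1707.2 - 873.9 = 833.3
Services balance = 987.5 - 514.5 = 473.0
Trade balance (goods + services) = 833.3 + 473.0 = 1306.3
Net primary income = 358.9 - 143.2 = 215.7
Net secondary income = 56.1 - 75.4 = -19.3
Current account = 1306.3 + 215.7 + (-19.3) = 1502.7
Financial account = -(1502.7 + 27.4) = -1530.1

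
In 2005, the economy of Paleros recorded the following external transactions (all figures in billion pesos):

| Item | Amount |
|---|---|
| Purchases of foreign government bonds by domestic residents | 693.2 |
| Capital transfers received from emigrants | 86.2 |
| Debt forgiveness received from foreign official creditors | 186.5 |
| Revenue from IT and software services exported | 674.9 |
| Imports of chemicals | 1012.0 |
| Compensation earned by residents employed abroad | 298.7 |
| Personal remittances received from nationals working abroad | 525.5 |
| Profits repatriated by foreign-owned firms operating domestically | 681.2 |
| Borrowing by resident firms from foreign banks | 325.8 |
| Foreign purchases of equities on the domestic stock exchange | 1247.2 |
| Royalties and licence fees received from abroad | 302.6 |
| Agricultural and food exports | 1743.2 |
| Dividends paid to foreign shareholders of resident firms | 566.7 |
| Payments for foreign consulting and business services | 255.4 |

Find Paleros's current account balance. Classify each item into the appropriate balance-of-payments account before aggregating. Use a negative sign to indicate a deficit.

Goods: 1743.2 - 1012.0 = 731.2
Services: 302.6 + 674.9 - 255.4 = 722.1
Primary income: -566.7 - 681.2 + 298.7 = -949.2
Secondary income: 525.5
Current account = 731.2 + 722.1 + (-949.2) + 525.5 = 1029.6
(Excluded from the current account — financial account: purchases of foreign government bonds by domestic residents 693.2, borrowing by resident firms from foreign banks 325.8, foreign purchases of equities on the domestic stock exchange 1247.2; capital account: capital transfers received from emigrants 86.2, debt forgiveness received from foreign official creditors 186.5.)

1029.6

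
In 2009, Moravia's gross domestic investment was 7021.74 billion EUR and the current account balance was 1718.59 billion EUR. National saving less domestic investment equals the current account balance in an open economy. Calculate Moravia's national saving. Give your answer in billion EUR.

8740.33

S - I = CA (net lending to the rest of the world).
S = I + CA = 7021.74 + 1718.59 = 8740.33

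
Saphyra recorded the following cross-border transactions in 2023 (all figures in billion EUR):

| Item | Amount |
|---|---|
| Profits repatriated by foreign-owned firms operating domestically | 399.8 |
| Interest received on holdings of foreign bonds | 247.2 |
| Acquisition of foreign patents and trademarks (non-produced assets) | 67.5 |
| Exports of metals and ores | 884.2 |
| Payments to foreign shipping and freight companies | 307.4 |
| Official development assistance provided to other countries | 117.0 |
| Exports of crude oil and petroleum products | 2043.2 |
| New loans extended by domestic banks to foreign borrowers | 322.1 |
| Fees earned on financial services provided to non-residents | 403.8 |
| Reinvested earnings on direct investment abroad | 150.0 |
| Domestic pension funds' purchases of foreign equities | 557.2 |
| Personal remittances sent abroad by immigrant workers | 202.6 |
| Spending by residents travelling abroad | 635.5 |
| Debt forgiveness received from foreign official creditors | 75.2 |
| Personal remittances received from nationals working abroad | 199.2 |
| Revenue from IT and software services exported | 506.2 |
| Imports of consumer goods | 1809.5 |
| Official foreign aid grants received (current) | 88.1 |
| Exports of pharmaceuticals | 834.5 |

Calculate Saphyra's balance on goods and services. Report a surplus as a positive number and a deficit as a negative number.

Goods: 884.2 + 834.5 - 1809.5 + 2043.2 = 1952.4
Services: -635.5 + 506.2 - 307.4 + 403.8 = -32.9
Trade balance = 1952.4 + (-32.9) = 1919.5
(Excluded from the trade balance — primary income: profits repatriated by foreign-owned firms operating domestically 399.8, interest received on holdings of foreign bonds 247.2, reinvested earnings on direct investment abroad 150.0; capital account: acquisition of foreign patents and trademarks (non-produced assets) 67.5, debt forgiveness received from foreign official creditors 75.2; secondary income: official development assistance provided to other countries 117.0, personal remittances sent abroad by immigrant workers 202.6, personal remittances received from nationals working abroad 199.2, official foreign aid grants received (current) 88.1; financial account: new loans extended by domestic banks to foreign borrowers 322.1, domestic pension funds' purchases of foreign equities 557.2.)

1919.5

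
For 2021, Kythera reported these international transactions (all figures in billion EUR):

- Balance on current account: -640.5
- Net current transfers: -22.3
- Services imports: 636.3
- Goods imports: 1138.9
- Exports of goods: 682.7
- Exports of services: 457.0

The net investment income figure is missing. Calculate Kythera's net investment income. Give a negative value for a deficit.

Current account = goods balance + services balance + net primary income + net secondary income
Sum of the known components = -657.8
Net investment income = CA - (known components) = -640.5 - (-657.8) = 17.3

17.3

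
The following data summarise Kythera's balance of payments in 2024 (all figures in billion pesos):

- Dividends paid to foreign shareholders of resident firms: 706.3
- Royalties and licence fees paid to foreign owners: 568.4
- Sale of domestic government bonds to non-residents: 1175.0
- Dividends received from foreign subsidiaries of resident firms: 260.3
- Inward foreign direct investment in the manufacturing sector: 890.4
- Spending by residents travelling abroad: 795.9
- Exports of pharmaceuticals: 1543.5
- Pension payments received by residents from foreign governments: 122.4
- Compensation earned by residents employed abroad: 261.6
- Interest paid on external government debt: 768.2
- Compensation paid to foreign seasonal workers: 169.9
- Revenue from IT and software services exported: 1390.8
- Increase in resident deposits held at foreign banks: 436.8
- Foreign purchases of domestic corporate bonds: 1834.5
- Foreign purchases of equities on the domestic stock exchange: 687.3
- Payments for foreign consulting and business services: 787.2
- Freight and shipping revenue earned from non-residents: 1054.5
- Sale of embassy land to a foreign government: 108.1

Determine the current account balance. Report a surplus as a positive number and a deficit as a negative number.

Goods: 1543.5
Services: -795.9 + 1054.5 - 787.2 - 568.4 + 1390.8 = 293.8
Primary income: -706.3 + 261.6 - 169.9 + 260.3 - 768.2 = -1122.5
Secondary income: 122.4
Current account = 1543.5 + 293.8 + (-1122.5) + 122.4 = 837.2
(Excluded from the current account — financial account: sale of domestic government bonds to non-residents 1175.0, inward foreign direct investment in the manufacturing sector 890.4, increase in resident deposits held at foreign banks 436.8, foreign purchases of domestic corporate bonds 1834.5, foreign purchases of equities on the domestic stock exchange 687.3; capital account: sale of embassy land to a foreign government 108.1.)

837.2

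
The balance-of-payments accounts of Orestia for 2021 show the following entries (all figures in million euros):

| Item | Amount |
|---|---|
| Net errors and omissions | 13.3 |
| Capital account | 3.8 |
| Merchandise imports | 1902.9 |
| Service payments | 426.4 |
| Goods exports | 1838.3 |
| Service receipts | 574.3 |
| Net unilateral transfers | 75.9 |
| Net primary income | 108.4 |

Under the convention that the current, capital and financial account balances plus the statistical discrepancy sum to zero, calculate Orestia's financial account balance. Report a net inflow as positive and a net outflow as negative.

Goods balance = 1838.3 - 1902.9 = -64.6
Services balance = 574.3 - 426.4 = 147.9
Trade balance (goods + services) = -64.6 + 147.9 = 83.3
Net primary income = 108.4
Net secondary income = 75.9
Current account = 83.3 + 108.4 + 75.9 = 267.6
Financial account = -(267.6 + 3.8 + 13.3) = -284.7

-284.7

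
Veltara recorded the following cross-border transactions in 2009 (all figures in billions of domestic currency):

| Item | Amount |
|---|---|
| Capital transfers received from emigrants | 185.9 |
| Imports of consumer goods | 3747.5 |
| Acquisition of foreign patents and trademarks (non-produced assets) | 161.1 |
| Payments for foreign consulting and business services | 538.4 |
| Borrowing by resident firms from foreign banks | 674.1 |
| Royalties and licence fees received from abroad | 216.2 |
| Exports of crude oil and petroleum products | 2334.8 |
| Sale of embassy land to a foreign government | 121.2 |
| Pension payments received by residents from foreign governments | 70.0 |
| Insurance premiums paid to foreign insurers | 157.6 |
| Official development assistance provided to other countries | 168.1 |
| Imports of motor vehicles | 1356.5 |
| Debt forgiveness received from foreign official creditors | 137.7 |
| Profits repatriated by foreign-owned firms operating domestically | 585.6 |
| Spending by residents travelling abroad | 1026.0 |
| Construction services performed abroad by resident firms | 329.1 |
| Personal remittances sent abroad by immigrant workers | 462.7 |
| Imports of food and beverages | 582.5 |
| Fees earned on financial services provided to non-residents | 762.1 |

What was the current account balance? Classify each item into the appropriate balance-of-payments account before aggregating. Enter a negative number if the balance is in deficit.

Goods: -3747.5 - 1356.5 - 582.5 + 2334.8 = -3351.7
Services: 762.1 - 157.6 + 329.1 + 216.2 - 538.4 - 1026.0 = -414.6
Primary income: -585.6
Secondary income: -168.1 + 70.0 - 462.7 = -560.8
Current account = (-3351.7) + (-414.6) + (-585.6) + (-560.8) = -4912.7
(Excluded from the current account — capital account: capital transfers received from emigrants 185.9, acquisition of foreign patents and trademarks (non-produced assets) 161.1, sale of embassy land to a foreign government 121.2, debt forgiveness received from foreign official creditors 137.7; financial account: borrowing by resident firms from foreign banks 674.1.)

-4912.7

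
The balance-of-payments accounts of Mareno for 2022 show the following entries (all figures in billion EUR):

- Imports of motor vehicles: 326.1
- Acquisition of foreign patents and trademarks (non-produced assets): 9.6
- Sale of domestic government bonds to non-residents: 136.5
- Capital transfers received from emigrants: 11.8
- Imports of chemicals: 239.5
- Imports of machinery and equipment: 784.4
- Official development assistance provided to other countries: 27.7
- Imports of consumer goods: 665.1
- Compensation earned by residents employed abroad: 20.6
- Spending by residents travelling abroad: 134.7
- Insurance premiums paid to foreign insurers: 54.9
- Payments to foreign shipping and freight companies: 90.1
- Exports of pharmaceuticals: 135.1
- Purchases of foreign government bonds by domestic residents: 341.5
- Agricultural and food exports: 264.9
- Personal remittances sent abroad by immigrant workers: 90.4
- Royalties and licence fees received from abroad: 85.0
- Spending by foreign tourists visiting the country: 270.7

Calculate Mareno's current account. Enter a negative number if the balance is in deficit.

Goods: 264.9 - 784.4 - 665.1 - 326.1 - 239.5 + 135.1 = -1615.1
Services: -134.7 + 85.0 - 54.9 - 90.1 + 270.7 = 76.0
Primary income: 20.6
Secondary income: -90.4 - 27.7 = -118.1
Current account = (-1615.1) + 76.0 + 20.6 + (-118.1) = -1636.6
(Excluded from the current account — capital account: acquisition of foreign patents and trademarks (non-produced assets) 9.6, capital transfers received from emigrants 11.8; financial account: sale of domestic government bonds to non-residents 136.5, purchases of foreign government bonds by domestic residents 341.5.)

-1636.6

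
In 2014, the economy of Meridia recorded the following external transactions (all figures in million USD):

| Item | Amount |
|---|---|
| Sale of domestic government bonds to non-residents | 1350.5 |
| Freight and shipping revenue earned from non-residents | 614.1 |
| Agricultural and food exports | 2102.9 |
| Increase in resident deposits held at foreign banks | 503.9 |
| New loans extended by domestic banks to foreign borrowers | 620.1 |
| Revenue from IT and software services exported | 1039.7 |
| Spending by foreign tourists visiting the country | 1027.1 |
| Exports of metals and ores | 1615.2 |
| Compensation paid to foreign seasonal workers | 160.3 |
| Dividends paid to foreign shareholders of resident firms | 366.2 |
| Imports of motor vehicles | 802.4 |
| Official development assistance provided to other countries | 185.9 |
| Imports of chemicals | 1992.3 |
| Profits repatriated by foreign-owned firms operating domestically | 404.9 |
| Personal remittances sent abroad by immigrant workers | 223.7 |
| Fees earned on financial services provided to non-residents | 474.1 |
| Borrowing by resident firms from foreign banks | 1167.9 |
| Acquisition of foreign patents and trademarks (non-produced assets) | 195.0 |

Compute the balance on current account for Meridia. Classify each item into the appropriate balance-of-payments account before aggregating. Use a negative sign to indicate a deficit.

Goods: 1615.2 - 1992.3 - 802.4 + 2102.9 = 923.4
Services: 1039.7 + 614.1 + 474.1 + 1027.1 = 3155.0
Primary income: -366.2 - 404.9 - 160.3 = -931.4
Secondary income: -223.7 - 185.9 = -409.6
Current account = 923.4 + 3155.0 + (-931.4) + (-409.6) = 2737.4
(Excluded from the current account — financial account: sale of domestic government bonds to non-residents 1350.5, increase in resident deposits held at foreign banks 503.9, new loans extended by domestic banks to foreign borrowers 620.1, borrowing by resident firms from foreign banks 1167.9; capital account: acquisition of foreign patents and trademarks (non-produced assets) 195.0.)

2737.4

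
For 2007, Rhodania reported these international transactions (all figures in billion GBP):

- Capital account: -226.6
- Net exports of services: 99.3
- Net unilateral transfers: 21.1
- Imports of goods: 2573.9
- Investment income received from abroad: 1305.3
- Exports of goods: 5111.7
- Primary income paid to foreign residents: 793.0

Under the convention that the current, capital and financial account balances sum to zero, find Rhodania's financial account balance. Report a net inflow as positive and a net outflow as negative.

-2943.9

Goods balance = 5111.7 - 2573.9 = 2537.8
Services balance = 99.3
Trade balance (goods + services) = 2537.8 + 99.3 = 2637.1
Net primary income = 1305.3 - 793.0 = 512.3
Net secondary income = 21.1
Current account = 2637.1 + 512.3 + 21.1 = 3170.5
Financial account = -(3170.5 + (-226.6)) = -2943.9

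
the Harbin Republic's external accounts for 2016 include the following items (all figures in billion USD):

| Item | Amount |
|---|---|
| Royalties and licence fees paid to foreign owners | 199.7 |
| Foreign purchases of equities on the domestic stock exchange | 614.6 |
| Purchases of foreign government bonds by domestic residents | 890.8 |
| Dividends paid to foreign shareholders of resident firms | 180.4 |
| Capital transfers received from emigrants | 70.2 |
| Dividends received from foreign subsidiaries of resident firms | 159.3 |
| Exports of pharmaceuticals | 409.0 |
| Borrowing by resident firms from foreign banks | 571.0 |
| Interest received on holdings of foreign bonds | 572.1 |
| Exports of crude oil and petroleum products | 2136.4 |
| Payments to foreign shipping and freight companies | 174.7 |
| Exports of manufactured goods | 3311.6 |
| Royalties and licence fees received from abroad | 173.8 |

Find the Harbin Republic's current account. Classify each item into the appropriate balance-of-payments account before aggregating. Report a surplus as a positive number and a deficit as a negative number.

6207.4

Goods: 409.0 + 2136.4 + 3311.6 = 5857.0
Services: -174.7 - 199.7 + 173.8 = -200.6
Primary income: 572.1 - 180.4 + 159.3 = 551.0
Current account = 5857.0 + (-200.6) + 551.0 = 6207.4
(Excluded from the current account — financial account: foreign purchases of equities on the domestic stock exchange 614.6, purchases of foreign government bonds by domestic residents 890.8, borrowing by resident firms from foreign banks 571.0; capital account: capital transfers received from emigrants 70.2.)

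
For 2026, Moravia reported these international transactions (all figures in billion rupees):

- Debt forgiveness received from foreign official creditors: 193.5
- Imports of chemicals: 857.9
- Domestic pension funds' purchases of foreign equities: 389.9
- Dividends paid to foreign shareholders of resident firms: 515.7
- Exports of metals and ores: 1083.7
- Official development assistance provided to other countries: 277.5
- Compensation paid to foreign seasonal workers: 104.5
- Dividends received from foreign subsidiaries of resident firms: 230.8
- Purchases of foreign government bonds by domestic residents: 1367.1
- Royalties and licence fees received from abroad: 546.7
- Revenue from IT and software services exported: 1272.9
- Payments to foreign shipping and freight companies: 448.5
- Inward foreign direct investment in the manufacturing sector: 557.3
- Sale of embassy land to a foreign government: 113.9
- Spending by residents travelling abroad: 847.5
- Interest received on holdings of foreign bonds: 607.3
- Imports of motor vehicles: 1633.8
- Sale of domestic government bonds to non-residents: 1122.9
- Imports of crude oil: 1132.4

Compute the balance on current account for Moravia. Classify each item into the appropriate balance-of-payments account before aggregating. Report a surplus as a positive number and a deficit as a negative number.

Goods: 1083.7 - 1633.8 - 1132.4 - 857.9 = -2540.4
Services: 1272.9 + 546.7 - 847.5 - 448.5 = 523.6
Primary income: 607.3 + 230.8 - 515.7 - 104.5 = 217.9
Secondary income: -277.5
Current account = (-2540.4) + 523.6 + 217.9 + (-277.5) = -2076.4
(Excluded from the current account — capital account: debt forgiveness received from foreign official creditors 193.5, sale of embassy land to a foreign government 113.9; financial account: domestic pension funds' purchases of foreign equities 389.9, purchases of foreign government bonds by domestic residents 1367.1, inward foreign direct investment in the manufacturing sector 557.3, sale of domestic government bonds to non-residents 1122.9.)

-2076.4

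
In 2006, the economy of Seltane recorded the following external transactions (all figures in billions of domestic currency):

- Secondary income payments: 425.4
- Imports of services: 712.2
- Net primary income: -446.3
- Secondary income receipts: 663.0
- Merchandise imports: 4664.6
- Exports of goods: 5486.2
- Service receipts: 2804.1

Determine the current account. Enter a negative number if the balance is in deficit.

2704.8

Goods balance = 5486.2 - 4664.6 = 821.6
Services balance = 2804.1 - 712.2 = 2091.9
Trade balance (goods + services) = 821.6 + 2091.9 = 2913.5
Net primary income = -446.3
Net secondary income = 663.0 - 425.4 = 237.6
Current account = 2913.5 + (-446.3) + 237.6 = 2704.8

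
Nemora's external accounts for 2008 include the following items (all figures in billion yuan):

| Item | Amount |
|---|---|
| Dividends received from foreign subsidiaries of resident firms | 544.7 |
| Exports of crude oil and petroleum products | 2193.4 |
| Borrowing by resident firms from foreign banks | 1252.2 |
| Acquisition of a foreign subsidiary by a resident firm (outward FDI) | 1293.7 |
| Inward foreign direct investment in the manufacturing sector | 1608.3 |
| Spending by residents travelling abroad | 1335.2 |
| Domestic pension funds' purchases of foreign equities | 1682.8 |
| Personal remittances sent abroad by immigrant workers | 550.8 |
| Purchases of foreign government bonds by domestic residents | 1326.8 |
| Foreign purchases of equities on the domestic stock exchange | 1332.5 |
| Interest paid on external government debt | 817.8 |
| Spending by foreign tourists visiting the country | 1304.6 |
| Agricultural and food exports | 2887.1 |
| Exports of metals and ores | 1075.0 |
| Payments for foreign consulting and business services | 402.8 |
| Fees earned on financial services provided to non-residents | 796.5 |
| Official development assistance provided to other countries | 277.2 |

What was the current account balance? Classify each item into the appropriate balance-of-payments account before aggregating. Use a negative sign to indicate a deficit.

Goods: 2887.1 + 1075.0 + 2193.4 = 6155.5
Services: 796.5 - 1335.2 + 1304.6 - 402.8 = 363.1
Primary income: -817.8 + 544.7 = -273.1
Secondary income: -550.8 - 277.2 = -828.0
Current account = 6155.5 + 363.1 + (-273.1) + (-828.0) = 5417.5
(Excluded from the current account — financial account: borrowing by resident firms from foreign banks 1252.2, acquisition of a foreign subsidiary by a resident firm (outward FDI) 1293.7, inward foreign direct investment in the manufacturing sector 1608.3, domestic pension funds' purchases of foreign equities 1682.8, purchases of foreign government bonds by domestic residents 1326.8, foreign purchases of equities on the domestic stock exchange 1332.5.)

5417.5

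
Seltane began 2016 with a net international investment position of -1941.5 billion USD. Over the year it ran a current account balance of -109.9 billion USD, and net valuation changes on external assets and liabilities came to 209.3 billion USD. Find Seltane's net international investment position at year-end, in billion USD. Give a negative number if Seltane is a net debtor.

-1842.1

Change in NIIP = current account + net valuation change = -109.9 + 209.3 = 99.4
End-of-year NIIP = -1941.5 + 99.4 = -1842.1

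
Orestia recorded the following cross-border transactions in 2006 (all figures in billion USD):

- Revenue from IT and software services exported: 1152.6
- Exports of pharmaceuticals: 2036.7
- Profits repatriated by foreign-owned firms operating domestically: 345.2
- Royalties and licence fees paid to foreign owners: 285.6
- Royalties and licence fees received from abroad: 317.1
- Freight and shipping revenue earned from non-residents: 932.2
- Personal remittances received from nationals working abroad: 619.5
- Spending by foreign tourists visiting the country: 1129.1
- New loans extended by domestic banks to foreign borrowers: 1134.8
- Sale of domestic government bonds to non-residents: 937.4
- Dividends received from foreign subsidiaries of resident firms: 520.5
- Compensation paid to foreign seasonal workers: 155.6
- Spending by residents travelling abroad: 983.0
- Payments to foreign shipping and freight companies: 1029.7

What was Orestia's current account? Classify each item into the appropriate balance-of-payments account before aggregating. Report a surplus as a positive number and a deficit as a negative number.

Goods: 2036.7
Services: -285.6 + 932.2 + 1129.1 - 1029.7 - 983.0 + 317.1 + 1152.6 = 1232.7
Primary income: -345.2 + 520.5 - 155.6 = 19.7
Secondary income: 619.5
Current account = 2036.7 + 1232.7 + 19.7 + 619.5 = 3908.6
(Excluded from the current account — financial account: new loans extended by domestic banks to foreign borrowers 1134.8, sale of domestic government bonds to non-residents 937.4.)

3908.6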